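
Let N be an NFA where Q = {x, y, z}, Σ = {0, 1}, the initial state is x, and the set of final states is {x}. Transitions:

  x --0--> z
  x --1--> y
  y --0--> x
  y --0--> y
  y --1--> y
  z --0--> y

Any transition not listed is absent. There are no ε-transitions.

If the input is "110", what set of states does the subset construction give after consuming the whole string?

{x, y}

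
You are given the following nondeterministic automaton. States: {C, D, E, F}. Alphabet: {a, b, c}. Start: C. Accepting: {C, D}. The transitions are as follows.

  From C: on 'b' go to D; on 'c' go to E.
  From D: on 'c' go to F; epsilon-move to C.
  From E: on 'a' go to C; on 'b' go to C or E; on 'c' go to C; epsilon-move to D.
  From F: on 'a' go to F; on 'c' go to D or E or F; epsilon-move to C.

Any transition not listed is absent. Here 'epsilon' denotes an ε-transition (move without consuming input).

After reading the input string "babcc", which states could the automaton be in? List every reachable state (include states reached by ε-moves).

∅

Start in {C}.
Read 'b': {C} → {C, D}.
Read 'a': {C, D} → ∅.
The set is empty and remains empty for the remaining 3 symbols.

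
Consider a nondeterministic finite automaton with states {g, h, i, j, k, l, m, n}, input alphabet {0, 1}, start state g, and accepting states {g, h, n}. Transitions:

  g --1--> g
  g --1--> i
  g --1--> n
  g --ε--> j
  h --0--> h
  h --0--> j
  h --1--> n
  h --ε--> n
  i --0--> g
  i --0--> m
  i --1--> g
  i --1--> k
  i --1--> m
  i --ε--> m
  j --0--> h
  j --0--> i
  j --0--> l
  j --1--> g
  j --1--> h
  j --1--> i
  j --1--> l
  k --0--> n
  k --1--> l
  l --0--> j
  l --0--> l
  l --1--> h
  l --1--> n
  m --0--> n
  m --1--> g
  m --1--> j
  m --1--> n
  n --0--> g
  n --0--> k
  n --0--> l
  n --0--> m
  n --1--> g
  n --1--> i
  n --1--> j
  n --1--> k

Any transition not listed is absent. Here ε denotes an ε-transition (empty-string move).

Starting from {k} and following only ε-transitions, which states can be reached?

{k}

Begin with {k}.
No ε-moves leave this set, so the closure equals the set itself.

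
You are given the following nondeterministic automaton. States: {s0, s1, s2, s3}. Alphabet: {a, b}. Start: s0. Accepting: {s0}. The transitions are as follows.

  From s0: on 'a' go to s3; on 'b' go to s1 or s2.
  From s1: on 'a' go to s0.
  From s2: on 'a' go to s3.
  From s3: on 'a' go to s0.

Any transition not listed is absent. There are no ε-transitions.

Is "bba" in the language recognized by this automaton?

No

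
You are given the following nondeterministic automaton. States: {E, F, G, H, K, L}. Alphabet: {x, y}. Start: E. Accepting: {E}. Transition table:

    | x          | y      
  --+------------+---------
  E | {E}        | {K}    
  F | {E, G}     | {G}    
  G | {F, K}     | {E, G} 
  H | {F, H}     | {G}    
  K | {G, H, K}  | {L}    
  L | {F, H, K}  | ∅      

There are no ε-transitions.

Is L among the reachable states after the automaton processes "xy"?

Start in {E}.
Read 'x': {E} → {E}.
Read 'y': {E} → {K}.
State L is not in {K}.

No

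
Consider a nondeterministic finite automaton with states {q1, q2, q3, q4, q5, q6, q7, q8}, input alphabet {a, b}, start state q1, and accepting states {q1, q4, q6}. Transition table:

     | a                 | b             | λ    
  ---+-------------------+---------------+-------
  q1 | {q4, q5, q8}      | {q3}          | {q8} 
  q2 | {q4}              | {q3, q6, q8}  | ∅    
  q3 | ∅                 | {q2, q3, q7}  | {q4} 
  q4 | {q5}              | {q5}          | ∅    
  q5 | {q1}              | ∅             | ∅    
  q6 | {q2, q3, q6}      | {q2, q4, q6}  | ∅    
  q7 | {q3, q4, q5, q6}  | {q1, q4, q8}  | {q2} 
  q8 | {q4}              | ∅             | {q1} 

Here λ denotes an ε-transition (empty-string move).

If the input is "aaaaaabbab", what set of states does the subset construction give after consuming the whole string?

{q2, q3, q4, q5, q6, q7}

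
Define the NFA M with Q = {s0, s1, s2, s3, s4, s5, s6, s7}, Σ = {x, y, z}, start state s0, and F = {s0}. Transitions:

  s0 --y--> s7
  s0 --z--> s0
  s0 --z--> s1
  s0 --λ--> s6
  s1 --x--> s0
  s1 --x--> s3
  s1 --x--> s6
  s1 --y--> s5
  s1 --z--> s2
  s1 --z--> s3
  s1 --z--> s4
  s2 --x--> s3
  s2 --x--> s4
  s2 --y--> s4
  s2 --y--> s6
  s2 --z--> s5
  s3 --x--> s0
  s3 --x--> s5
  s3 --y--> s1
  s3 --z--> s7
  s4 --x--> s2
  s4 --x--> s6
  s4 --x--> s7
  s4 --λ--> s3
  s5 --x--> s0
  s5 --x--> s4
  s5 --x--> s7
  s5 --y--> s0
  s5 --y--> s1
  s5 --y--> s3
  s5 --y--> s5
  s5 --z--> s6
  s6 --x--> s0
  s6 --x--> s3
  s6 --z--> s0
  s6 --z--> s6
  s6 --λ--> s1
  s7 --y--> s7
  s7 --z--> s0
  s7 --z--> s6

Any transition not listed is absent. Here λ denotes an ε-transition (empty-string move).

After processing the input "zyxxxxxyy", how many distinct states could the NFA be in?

6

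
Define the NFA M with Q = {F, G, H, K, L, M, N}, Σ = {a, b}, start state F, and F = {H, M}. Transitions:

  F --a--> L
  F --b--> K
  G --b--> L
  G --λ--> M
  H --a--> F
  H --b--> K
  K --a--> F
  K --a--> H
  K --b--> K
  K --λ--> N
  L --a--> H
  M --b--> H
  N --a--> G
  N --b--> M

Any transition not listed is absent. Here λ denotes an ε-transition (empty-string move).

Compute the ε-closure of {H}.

Begin with {H}.
No ε-moves leave this set, so the closure equals the set itself.

{H}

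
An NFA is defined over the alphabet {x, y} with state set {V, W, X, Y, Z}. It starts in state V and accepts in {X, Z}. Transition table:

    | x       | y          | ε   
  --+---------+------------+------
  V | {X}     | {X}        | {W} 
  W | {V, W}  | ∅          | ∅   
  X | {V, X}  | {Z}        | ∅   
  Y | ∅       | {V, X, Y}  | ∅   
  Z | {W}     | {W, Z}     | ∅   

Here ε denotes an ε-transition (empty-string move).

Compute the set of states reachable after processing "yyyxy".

Start: ε-closure({V}) = {V, W}.
Read 'y': V→{X}, W→∅; now {X}.
Read 'y': X→{Z}; now {Z}.
Read 'y': Z→{W, Z}; now {W, Z}.
Read 'x': W→{V, W}, Z→{W}; now {V, W}.
Read 'y': V→{X}, W→∅; now {X}.

{X}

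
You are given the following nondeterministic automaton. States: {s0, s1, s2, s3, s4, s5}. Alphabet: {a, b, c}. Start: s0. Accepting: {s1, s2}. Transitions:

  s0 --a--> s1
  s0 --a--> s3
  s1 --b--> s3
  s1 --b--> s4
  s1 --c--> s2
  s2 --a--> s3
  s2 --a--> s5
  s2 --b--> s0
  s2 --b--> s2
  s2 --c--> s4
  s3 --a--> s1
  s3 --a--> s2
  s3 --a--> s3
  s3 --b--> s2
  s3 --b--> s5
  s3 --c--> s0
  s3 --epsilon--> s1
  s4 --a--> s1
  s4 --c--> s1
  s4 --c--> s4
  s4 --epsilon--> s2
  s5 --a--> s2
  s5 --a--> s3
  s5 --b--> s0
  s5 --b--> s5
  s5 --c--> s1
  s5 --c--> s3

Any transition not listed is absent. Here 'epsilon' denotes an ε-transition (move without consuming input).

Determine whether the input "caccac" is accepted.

No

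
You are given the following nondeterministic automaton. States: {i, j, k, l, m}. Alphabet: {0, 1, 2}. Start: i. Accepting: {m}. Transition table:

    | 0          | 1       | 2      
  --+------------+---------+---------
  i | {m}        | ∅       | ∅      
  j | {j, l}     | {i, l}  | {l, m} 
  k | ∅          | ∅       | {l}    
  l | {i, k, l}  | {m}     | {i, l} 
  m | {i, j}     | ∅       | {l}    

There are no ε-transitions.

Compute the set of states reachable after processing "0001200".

Start in {i}.
Read '0': {i} → {m}.
Read '0': {m} → {i, j}.
Read '0': {i, j} → {j, l, m}.
Read '1': {j, l, m} → {i, l, m}.
Read '2': {i, l, m} → {i, l}.
Read '0': {i, l} → {i, k, l, m}.
Read '0': {i, k, l, m} → {i, j, k, l, m}.

{i, j, k, l, m}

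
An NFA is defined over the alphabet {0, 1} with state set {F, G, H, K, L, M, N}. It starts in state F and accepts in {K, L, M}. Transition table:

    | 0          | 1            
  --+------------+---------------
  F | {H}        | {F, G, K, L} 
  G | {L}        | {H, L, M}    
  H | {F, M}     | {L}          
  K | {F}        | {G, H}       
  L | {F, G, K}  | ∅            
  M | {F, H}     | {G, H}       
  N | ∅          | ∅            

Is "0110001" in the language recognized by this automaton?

No

Start in {F}.
Read '0': F→{H}; now {H}.
Read '1': H→{L}; now {L}.
Read '1': L→∅; now ∅.
The set is empty and remains empty for the remaining 4 symbols.
The final set ∅ contains no accepting state.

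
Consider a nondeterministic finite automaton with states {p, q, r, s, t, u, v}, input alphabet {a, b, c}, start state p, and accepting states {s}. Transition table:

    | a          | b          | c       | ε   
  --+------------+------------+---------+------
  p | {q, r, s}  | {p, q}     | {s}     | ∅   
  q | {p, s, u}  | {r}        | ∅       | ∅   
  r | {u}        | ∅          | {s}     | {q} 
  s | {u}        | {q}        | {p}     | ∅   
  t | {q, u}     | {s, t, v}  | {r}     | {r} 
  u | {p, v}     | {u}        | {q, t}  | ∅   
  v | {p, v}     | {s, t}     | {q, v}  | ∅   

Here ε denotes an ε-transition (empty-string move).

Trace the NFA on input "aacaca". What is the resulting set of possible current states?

Start in {p}.
Read 'a': p→{q, r, s}; now {q, r, s}.
Read 'a': q→{p, s, u}, r→{u}, s→{u}; now {p, s, u}.
Read 'c': p→{s}, s→{p}, u→{q, t}; union {p, q, s, t}; ε-closure = {p, q, r, s, t}.
Read 'a': p→{q, r, s}, q→{p, s, u}, r→{u}, s→{u}, t→{q, u}; now {p, q, r, s, u}.
Read 'c': p→{s}, q→∅, r→{s}, s→{p}, u→{q, t}; union {p, q, s, t}; ε-closure = {p, q, r, s, t}.
Read 'a': p→{q, r, s}, q→{p, s, u}, r→{u}, s→{u}, t→{q, u}; now {p, q, r, s, u}.

{p, q, r, s, u}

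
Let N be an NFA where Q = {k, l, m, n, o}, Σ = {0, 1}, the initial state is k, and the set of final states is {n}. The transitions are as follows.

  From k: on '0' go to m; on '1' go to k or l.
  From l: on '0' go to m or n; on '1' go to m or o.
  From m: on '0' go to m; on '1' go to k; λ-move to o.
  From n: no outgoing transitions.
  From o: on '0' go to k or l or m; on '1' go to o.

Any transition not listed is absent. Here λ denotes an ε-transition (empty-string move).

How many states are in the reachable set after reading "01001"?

Start in {k}.
Read '0': {k} → {m, o}.
Read '1': {m, o} → {k, o}.
Read '0': {k, o} → {k, l, m, o}.
Read '0': {k, l, m, o} → {k, l, m, n, o}.
Read '1': {k, l, m, n, o} → {k, l, m, o}.
That set has 4 states.

4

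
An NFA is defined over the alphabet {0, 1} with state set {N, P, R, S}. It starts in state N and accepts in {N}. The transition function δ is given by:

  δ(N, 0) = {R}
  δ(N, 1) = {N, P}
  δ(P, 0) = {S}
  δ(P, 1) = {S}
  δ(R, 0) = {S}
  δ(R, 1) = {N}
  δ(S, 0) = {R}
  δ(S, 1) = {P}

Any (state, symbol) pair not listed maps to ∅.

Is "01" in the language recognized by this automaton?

Yes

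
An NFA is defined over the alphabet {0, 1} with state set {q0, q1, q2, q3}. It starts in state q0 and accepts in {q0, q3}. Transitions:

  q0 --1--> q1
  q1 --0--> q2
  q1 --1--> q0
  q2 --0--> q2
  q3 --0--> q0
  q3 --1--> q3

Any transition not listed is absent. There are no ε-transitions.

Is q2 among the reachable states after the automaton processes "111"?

Start in {q0}.
Read '1': q0→{q1}; now {q1}.
Read '1': q1→{q0}; now {q0}.
Read '1': q0→{q1}; now {q1}.
State q2 is not in {q1}.

No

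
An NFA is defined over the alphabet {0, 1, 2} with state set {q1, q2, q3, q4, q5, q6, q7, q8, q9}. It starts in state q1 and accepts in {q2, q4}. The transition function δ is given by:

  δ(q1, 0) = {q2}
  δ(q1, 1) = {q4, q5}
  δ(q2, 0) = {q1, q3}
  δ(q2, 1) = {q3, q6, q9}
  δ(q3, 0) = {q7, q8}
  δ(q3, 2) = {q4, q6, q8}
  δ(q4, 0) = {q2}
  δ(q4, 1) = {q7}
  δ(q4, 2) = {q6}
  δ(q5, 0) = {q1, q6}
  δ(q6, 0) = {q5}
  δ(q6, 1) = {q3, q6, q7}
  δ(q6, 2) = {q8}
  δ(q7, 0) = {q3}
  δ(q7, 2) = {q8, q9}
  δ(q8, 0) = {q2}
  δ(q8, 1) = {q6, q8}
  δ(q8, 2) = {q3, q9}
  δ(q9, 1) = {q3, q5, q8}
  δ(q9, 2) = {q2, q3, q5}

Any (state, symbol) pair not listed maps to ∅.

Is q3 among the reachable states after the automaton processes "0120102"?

Yes

Start in {q1}.
Read '0': q1→{q2}; now {q2}.
Read '1': q2→{q3, q6, q9}; now {q3, q6, q9}.
Read '2': q3→{q4, q6, q8}, q6→{q8}, q9→{q2, q3, q5}; now {q2, q3, q4, q5, q6, q8}.
Read '0': q2→{q1, q3}, q3→{q7, q8}, q4→{q2}, q5→{q1, q6}, q6→{q5}, q8→{q2}; now {q1, q2, q3, q5, q6, q7, q8}.
Read '1': q1→{q4, q5}, q2→{q3, q6, q9}, q3→∅, q5→∅, q6→{q3, q6, q7}, q7→∅, q8→{q6, q8}; now {q3, q4, q5, q6, q7, q8, q9}.
Read '0': q3→{q7, q8}, q4→{q2}, q5→{q1, q6}, q6→{q5}, q7→{q3}, q8→{q2}, q9→∅; now {q1, q2, q3, q5, q6, q7, q8}.
Read '2': q1→∅, q2→∅, q3→{q4, q6, q8}, q5→∅, q6→{q8}, q7→{q8, q9}, q8→{q3, q9}; now {q3, q4, q6, q8, q9}.
State q3 is in {q3, q4, q6, q8, q9}.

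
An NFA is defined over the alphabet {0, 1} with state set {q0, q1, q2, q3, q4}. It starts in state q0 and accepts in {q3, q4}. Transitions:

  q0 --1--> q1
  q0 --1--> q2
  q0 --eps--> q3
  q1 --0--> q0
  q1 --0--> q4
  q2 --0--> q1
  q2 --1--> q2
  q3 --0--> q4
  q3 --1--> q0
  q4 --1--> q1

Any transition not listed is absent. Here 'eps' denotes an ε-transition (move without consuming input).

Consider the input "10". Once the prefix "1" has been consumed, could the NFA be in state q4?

Start: ε-closure({q0}) = {q0, q3}.
Read '1': {q0, q3} → {q0, q1, q2, q3}.
State q4 is not in {q0, q1, q2, q3}.

No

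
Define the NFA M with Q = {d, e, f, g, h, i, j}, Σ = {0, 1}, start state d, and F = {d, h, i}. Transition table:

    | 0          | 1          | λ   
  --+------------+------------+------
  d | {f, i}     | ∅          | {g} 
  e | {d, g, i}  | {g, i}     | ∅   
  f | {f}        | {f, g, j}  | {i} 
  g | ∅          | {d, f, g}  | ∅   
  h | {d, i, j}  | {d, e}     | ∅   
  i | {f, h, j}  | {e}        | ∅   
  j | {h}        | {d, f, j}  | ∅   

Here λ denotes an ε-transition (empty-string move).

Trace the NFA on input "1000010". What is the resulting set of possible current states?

{d, f, g, h, i, j}

Start: ε-closure({d}) = {d, g}.
Read '1': {d, g} → {d, f, g, i}.
Read '0': {d, f, g, i} → {f, h, i, j}.
Read '0': {f, h, i, j} → {d, f, g, h, i, j}.
Read '0': {d, f, g, h, i, j} → {d, f, g, h, i, j}.
Read '0': {d, f, g, h, i, j} → {d, f, g, h, i, j}.
Read '1': {d, f, g, h, i, j} → {d, e, f, g, i, j}.
Read '0': {d, e, f, g, i, j} → {d, f, g, h, i, j}.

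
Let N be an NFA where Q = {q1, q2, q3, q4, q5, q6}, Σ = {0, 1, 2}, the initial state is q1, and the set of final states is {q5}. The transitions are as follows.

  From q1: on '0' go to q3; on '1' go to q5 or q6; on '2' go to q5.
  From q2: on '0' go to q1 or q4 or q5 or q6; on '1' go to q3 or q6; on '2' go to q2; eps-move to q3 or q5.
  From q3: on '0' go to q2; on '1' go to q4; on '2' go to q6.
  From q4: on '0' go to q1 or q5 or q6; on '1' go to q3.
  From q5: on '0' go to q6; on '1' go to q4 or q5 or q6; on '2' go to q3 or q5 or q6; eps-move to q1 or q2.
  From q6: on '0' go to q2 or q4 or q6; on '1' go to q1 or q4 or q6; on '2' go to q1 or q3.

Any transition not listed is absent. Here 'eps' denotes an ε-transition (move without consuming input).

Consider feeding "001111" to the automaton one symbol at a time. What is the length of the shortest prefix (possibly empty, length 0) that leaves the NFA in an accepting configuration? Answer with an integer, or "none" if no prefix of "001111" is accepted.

2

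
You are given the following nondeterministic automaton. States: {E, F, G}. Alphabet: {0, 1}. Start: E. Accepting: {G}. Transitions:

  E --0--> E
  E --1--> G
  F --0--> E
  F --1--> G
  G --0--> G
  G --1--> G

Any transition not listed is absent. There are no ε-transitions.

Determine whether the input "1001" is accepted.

Yes

Start in {E}.
Read '1': {E} → {G}.
Read '0': {G} → {G}.
Read '0': {G} → {G}.
Read '1': {G} → {G}.
The final set {G} contains the accepting state G.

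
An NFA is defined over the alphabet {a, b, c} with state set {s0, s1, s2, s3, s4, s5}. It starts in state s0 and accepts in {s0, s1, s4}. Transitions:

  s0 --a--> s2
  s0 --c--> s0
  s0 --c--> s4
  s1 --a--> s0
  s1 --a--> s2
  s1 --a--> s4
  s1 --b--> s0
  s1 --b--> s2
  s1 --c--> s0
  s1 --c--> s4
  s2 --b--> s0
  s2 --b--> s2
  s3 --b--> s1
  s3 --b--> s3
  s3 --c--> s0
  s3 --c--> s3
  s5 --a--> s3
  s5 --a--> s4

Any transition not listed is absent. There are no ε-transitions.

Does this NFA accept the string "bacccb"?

Start in {s0}.
Read 'b': {s0} → ∅.
The set is empty and remains empty for the remaining 5 symbols.
The final set ∅ contains no accepting state.

No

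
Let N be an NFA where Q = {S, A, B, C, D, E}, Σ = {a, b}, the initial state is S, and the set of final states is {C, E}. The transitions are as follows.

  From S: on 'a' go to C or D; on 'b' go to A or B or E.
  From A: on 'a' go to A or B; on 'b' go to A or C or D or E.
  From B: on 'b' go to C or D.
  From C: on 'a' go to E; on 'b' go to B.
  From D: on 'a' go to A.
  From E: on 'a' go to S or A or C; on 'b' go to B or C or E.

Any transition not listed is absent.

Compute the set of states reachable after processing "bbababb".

Start in {S}.
Read 'b': {S} → {A, B, E}.
Read 'b': {A, B, E} → {A, B, C, D, E}.
Read 'a': {A, B, C, D, E} → {S, A, B, C, E}.
Read 'b': {S, A, B, C, E} → {A, B, C, D, E}.
Read 'a': {A, B, C, D, E} → {S, A, B, C, E}.
Read 'b': {S, A, B, C, E} → {A, B, C, D, E}.
Read 'b': {A, B, C, D, E} → {A, B, C, D, E}.

{A, B, C, D, E}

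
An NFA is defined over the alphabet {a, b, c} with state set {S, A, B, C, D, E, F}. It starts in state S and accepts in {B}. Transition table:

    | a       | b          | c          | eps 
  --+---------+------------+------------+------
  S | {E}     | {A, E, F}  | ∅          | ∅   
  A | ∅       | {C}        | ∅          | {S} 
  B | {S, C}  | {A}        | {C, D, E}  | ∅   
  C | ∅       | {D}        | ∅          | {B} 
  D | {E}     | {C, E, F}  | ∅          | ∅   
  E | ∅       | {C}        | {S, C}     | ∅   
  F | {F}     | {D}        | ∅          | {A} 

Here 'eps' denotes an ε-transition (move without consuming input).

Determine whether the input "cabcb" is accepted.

Start in {S}.
Read 'c': {S} → ∅.
The set is empty and remains empty for the remaining 4 symbols.
The final set ∅ contains no accepting state.

No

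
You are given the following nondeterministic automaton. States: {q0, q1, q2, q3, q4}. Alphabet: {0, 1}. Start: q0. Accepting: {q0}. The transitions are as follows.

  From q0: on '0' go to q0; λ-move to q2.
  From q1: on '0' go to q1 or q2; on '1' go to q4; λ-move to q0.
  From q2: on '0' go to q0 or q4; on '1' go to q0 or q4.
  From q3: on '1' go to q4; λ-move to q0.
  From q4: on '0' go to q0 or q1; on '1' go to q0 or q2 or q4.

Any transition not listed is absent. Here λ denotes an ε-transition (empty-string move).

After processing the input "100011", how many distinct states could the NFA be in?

3

Start: ε-closure({q0}) = {q0, q2}.
Read '1': q0→∅, q2→{q0, q4}; union {q0, q4}; ε-closure = {q0, q2, q4}.
Read '0': q0→{q0}, q2→{q0, q4}, q4→{q0, q1}; union {q0, q1, q4}; ε-closure = {q0, q1, q2, q4}.
Read '0': q0→{q0}, q1→{q1, q2}, q2→{q0, q4}, q4→{q0, q1}; now {q0, q1, q2, q4}.
Read '0': q0→{q0}, q1→{q1, q2}, q2→{q0, q4}, q4→{q0, q1}; now {q0, q1, q2, q4}.
Read '1': q0→∅, q1→{q4}, q2→{q0, q4}, q4→{q0, q2, q4}; now {q0, q2, q4}.
Read '1': q0→∅, q2→{q0, q4}, q4→{q0, q2, q4}; now {q0, q2, q4}.
That set has 3 states.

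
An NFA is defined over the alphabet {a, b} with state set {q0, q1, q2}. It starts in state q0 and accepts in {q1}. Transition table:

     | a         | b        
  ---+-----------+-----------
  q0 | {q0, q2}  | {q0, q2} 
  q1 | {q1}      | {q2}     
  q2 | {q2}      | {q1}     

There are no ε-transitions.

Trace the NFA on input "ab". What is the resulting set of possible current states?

{q0, q1, q2}

Start in {q0}.
Read 'a': {q0} → {q0, q2}.
Read 'b': {q0, q2} → {q0, q1, q2}.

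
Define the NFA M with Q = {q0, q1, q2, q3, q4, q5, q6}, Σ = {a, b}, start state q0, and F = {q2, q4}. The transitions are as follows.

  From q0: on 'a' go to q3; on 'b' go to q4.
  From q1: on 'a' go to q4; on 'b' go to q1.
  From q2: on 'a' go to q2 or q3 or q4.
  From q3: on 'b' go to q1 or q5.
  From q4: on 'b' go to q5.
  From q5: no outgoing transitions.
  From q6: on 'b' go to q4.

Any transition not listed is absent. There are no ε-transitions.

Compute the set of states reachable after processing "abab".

Start in {q0}.
Read 'a': q0→{q3}; now {q3}.
Read 'b': q3→{q1, q5}; now {q1, q5}.
Read 'a': q1→{q4}, q5→∅; now {q4}.
Read 'b': q4→{q5}; now {q5}.

{q5}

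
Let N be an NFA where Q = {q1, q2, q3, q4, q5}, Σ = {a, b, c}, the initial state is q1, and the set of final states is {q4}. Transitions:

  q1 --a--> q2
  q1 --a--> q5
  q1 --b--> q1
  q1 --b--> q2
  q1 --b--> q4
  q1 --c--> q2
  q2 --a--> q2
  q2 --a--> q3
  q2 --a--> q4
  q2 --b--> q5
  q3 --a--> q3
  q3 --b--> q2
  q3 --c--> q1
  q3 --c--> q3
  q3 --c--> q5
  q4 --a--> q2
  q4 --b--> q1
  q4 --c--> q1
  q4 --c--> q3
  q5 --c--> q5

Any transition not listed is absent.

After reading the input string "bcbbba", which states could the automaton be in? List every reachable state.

{q2, q3, q4, q5}

Start in {q1}.
Read 'b': {q1} → {q1, q2, q4}.
Read 'c': {q1, q2, q4} → {q1, q2, q3}.
Read 'b': {q1, q2, q3} → {q1, q2, q4, q5}.
Read 'b': {q1, q2, q4, q5} → {q1, q2, q4, q5}.
Read 'b': {q1, q2, q4, q5} → {q1, q2, q4, q5}.
Read 'a': {q1, q2, q4, q5} → {q2, q3, q4, q5}.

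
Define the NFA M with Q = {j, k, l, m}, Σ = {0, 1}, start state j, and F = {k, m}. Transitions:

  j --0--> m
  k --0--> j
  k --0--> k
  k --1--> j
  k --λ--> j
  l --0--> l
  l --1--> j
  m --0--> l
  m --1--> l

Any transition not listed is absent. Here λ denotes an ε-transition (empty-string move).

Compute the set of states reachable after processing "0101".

Start in {j}.
Read '0': j→{m}; now {m}.
Read '1': m→{l}; now {l}.
Read '0': l→{l}; now {l}.
Read '1': l→{j}; now {j}.

{j}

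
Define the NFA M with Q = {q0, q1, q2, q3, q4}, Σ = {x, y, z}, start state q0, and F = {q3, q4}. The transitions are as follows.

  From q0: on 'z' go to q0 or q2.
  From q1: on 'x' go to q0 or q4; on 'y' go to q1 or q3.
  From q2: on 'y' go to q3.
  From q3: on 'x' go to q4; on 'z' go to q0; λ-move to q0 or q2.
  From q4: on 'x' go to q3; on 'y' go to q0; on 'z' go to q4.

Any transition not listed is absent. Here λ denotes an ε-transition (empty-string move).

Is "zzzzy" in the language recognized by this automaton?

Yes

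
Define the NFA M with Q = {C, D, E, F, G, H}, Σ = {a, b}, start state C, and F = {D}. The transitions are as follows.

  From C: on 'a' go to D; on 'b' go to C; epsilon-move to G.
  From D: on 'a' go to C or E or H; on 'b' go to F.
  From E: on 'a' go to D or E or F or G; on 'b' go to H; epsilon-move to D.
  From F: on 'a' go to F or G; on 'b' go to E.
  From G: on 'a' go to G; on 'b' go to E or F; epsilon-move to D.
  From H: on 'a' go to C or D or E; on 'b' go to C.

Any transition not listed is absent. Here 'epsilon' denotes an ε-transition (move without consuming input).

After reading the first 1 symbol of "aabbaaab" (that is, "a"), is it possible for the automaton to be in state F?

Start: ε-closure({C}) = {C, D, G}.
Read 'a': {C, D, G} → {C, D, E, G, H}.
State F is not in {C, D, E, G, H}.

No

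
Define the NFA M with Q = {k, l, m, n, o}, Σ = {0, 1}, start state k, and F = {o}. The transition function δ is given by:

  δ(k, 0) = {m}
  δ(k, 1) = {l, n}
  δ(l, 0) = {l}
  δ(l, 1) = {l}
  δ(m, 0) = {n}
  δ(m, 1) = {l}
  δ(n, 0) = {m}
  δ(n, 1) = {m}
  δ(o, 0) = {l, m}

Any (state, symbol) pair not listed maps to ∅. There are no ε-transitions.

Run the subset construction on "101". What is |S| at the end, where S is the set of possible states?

Start in {k}.
Read '1': k→{l, n}; now {l, n}.
Read '0': l→{l}, n→{m}; now {l, m}.
Read '1': l→{l}, m→{l}; now {l}.
That set has 1 state.

1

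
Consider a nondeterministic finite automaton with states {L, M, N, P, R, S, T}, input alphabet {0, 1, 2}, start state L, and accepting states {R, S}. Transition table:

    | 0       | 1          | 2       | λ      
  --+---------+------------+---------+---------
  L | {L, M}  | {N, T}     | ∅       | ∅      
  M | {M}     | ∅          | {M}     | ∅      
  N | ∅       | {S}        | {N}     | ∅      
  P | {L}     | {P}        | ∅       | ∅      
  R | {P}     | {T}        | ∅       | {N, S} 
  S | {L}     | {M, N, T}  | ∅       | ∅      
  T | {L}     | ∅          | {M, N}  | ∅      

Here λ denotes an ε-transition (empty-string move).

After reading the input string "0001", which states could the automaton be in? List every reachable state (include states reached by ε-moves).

Start in {L}.
Read '0': L→{L, M}; now {L, M}.
Read '0': L→{L, M}, M→{M}; now {L, M}.
Read '0': L→{L, M}, M→{M}; now {L, M}.
Read '1': L→{N, T}, M→∅; now {N, T}.

{N, T}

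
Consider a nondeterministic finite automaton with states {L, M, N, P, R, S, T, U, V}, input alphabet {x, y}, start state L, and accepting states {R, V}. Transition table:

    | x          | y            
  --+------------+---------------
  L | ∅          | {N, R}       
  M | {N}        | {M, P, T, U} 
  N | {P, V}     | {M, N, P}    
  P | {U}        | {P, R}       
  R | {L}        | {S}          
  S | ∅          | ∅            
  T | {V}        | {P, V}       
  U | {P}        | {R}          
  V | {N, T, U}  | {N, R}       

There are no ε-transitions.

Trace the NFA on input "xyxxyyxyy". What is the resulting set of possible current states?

∅

Start in {L}.
Read 'x': L→∅; now ∅.
The set is empty and remains empty for the remaining 8 symbols.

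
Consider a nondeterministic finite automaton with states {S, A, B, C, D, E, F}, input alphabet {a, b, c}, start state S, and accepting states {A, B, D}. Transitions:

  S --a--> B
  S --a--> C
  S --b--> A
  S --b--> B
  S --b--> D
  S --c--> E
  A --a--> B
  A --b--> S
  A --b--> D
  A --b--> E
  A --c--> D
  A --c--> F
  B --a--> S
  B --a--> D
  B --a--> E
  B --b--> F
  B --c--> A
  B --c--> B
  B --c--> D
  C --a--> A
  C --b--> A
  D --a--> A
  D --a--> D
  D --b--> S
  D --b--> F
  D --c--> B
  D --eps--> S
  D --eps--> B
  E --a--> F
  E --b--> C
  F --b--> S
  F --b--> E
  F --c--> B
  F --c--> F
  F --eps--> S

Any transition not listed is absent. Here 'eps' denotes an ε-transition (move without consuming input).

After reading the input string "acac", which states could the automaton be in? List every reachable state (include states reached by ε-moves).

Start in {S}.
Read 'a': S→{B, C}; now {B, C}.
Read 'c': B→{A, B, D}, C→∅; union {A, B, D}; ε-closure = {S, A, B, D}.
Read 'a': S→{B, C}, A→{B}, B→{S, D, E}, D→{A, D}; now {S, A, B, C, D, E}.
Read 'c': S→{E}, A→{D, F}, B→{A, B, D}, C→∅, D→{B}, E→∅; union {A, B, D, E, F}; ε-closure = {S, A, B, D, E, F}.

{S, A, B, D, E, F}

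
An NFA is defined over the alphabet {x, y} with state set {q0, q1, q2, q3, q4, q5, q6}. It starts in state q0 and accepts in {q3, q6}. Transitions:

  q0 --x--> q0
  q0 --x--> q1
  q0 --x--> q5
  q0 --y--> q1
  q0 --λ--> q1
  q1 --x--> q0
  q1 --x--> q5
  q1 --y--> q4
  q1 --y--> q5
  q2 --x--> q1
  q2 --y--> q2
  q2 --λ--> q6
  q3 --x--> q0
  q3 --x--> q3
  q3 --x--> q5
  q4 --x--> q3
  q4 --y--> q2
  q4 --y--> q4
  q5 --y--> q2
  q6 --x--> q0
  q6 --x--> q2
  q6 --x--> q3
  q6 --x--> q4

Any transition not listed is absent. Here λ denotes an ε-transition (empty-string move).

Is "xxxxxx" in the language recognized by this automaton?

Start: ε-closure({q0}) = {q0, q1}.
Read 'x': q0→{q0, q1, q5}, q1→{q0, q5}; now {q0, q1, q5}.
Read 'x': q0→{q0, q1, q5}, q1→{q0, q5}, q5→∅; now {q0, q1, q5}.
Read 'x': q0→{q0, q1, q5}, q1→{q0, q5}, q5→∅; now {q0, q1, q5}.
Read 'x': q0→{q0, q1, q5}, q1→{q0, q5}, q5→∅; now {q0, q1, q5}.
Read 'x': q0→{q0, q1, q5}, q1→{q0, q5}, q5→∅; now {q0, q1, q5}.
Read 'x': q0→{q0, q1, q5}, q1→{q0, q5}, q5→∅; now {q0, q1, q5}.
The final set {q0, q1, q5} contains no accepting state.

No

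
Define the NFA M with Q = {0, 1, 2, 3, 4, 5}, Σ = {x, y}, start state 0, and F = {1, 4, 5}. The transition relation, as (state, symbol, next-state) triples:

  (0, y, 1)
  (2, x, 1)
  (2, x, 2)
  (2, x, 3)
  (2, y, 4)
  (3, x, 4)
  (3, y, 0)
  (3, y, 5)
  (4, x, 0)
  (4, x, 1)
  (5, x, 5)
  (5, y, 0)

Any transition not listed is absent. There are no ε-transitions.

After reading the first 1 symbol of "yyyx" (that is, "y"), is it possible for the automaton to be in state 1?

Start in {0}.
Read 'y': 0→{1}; now {1}.
State 1 is in {1}.

Yes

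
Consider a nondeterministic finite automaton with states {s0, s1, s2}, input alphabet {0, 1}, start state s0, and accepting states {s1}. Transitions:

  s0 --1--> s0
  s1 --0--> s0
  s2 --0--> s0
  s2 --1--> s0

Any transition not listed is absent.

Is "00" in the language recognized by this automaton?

Start in {s0}.
Read '0': s0→∅; now ∅.
The set is empty and remains empty for the remaining 1 symbol.
The final set ∅ contains no accepting state.

No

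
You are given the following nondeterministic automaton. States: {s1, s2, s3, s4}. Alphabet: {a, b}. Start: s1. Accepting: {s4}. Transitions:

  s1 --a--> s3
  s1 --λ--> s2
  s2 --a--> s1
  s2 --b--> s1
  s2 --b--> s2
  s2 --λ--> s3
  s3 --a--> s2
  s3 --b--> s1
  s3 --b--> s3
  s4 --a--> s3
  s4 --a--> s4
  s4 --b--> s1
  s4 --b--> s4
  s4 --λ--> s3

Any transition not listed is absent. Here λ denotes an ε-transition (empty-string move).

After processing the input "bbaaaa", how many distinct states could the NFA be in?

3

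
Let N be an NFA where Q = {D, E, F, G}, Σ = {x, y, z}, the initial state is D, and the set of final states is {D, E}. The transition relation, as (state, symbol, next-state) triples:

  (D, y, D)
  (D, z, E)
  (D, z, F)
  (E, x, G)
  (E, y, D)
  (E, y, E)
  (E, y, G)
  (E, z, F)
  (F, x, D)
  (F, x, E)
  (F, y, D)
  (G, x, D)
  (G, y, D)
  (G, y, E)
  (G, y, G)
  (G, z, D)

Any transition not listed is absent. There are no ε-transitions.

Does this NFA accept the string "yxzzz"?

Start in {D}.
Read 'y': {D} → {D}.
Read 'x': {D} → ∅.
The set is empty and remains empty for the remaining 3 symbols.
The final set ∅ contains no accepting state.

No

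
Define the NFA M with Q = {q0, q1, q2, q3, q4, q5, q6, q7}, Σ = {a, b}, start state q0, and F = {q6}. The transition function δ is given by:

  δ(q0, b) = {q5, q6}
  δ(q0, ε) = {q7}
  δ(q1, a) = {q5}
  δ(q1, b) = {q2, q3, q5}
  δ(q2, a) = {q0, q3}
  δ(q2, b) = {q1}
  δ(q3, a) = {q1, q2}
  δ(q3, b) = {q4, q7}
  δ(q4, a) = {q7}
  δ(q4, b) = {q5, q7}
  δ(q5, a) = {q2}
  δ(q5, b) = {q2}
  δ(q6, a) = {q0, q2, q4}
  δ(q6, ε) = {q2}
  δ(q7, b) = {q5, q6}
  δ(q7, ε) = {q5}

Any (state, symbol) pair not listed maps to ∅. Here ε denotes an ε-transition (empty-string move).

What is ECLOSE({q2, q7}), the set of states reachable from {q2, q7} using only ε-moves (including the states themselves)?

Begin with {q2, q7}.
ε-move q7 → q5; add q5.

{q2, q5, q7}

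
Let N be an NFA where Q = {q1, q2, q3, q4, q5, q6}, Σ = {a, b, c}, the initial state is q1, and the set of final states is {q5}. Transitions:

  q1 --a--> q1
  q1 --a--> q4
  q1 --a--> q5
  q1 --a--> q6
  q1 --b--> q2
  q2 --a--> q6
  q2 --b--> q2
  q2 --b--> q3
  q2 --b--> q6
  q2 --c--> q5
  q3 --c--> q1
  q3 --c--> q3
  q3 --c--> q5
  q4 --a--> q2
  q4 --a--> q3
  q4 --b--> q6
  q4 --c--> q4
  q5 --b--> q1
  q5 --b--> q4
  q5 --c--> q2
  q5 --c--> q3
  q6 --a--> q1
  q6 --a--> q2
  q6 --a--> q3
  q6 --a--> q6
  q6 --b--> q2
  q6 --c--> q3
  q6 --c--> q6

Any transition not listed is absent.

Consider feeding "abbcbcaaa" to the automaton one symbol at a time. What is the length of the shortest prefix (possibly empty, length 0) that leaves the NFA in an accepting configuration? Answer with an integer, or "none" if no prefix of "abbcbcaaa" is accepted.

1

Start in {q1}.
Read 'a': {q1} → {q1, q4, q5, q6}.
None of the earlier sets intersect F, but {q1, q4, q5, q6} does.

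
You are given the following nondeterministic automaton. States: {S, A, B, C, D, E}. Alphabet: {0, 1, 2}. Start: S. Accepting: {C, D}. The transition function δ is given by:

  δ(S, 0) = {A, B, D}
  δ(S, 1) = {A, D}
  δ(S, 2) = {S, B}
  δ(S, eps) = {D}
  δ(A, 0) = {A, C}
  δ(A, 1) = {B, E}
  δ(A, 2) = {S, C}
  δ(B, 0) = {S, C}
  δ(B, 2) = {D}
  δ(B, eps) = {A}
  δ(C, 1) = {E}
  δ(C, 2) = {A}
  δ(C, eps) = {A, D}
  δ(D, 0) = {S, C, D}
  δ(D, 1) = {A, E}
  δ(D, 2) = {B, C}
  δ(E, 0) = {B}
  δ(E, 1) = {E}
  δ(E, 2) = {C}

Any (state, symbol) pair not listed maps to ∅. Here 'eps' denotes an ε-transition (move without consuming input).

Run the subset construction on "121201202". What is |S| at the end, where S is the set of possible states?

Start: ε-closure({S}) = {S, D}.
Read '1': S→{A, D}, D→{A, E}; now {A, D, E}.
Read '2': A→{S, C}, D→{B, C}, E→{C}; union {S, B, C}; ε-closure = {S, A, B, C, D}.
Read '1': S→{A, D}, A→{B, E}, B→∅, C→{E}, D→{A, E}; now {A, B, D, E}.
Read '2': A→{S, C}, B→{D}, D→{B, C}, E→{C}; union {S, B, C, D}; ε-closure = {S, A, B, C, D}.
Read '0': S→{A, B, D}, A→{A, C}, B→{S, C}, C→∅, D→{S, C, D}; now {S, A, B, C, D}.
Read '1': S→{A, D}, A→{B, E}, B→∅, C→{E}, D→{A, E}; now {A, B, D, E}.
Read '2': A→{S, C}, B→{D}, D→{B, C}, E→{C}; union {S, B, C, D}; ε-closure = {S, A, B, C, D}.
Read '0': S→{A, B, D}, A→{A, C}, B→{S, C}, C→∅, D→{S, C, D}; now {S, A, B, C, D}.
Read '2': S→{S, B}, A→{S, C}, B→{D}, C→{A}, D→{B, C}; now {S, A, B, C, D}.
That set has 5 states.

5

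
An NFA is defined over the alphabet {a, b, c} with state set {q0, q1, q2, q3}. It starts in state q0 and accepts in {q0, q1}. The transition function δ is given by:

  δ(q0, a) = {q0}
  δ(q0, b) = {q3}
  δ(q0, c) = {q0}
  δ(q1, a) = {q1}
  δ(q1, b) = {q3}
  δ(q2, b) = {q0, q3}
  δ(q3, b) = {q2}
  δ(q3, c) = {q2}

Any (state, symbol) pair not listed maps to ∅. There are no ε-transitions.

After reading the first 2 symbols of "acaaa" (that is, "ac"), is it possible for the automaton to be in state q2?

No

Start in {q0}.
Read 'a': q0→{q0}; now {q0}.
Read 'c': q0→{q0}; now {q0}.
State q2 is not in {q0}.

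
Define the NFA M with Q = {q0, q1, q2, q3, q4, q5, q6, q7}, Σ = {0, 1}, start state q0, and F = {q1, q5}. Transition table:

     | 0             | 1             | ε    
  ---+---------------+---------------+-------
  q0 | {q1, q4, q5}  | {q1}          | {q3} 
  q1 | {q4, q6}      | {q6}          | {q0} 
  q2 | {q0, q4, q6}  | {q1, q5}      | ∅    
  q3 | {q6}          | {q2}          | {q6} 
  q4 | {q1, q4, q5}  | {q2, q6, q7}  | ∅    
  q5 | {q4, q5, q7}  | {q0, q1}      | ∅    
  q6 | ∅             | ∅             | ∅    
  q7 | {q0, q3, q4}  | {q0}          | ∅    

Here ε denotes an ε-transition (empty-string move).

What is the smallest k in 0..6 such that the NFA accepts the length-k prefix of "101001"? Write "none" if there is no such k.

1

Start: ε-closure({q0}) = {q0, q3, q6}.
Read '1': {q0, q3, q6} → {q0, q1, q2, q3, q6}.
None of the earlier sets intersect F, but {q0, q1, q2, q3, q6} does.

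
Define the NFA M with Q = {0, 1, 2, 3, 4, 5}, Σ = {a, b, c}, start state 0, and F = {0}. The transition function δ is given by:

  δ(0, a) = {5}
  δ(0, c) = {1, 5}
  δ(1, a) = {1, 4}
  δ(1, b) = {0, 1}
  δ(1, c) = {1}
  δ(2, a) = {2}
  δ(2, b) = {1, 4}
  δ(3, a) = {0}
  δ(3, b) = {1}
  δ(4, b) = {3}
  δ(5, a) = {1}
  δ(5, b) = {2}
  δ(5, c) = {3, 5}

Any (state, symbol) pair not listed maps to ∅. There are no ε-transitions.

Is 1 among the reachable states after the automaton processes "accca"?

Start in {0}.
Read 'a': {0} → {5}.
Read 'c': {5} → {3, 5}.
Read 'c': {3, 5} → {3, 5}.
Read 'c': {3, 5} → {3, 5}.
Read 'a': {3, 5} → {0, 1}.
State 1 is in {0, 1}.

Yes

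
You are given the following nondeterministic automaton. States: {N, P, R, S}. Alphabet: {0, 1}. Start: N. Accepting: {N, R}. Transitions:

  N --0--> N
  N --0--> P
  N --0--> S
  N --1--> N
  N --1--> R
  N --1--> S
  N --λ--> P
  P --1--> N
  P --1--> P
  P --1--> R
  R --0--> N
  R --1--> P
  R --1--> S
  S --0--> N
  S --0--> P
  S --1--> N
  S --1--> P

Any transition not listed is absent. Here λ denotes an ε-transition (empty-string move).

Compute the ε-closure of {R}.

{R}

Begin with {R}.
No ε-moves leave this set, so the closure equals the set itself.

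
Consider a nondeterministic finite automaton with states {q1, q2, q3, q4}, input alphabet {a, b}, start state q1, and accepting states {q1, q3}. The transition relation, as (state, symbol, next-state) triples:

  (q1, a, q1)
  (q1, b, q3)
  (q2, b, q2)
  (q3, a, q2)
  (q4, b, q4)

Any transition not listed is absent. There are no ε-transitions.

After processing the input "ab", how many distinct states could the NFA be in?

1

Start in {q1}.
Read 'a': q1→{q1}; now {q1}.
Read 'b': q1→{q3}; now {q3}.
That set has 1 state.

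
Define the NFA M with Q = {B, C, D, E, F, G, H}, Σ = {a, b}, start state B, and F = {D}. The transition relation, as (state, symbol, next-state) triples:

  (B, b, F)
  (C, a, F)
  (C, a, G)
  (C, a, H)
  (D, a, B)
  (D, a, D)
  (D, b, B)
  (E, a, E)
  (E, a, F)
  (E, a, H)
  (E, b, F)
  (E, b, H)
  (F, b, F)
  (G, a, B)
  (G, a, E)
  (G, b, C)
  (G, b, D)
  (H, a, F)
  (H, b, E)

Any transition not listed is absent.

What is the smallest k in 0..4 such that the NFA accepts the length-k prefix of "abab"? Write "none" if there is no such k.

none

Start in {B}.
Read 'a': B→∅; now ∅.
The set is empty and remains empty for the remaining 3 symbols.
No reachable set along the way intersects F.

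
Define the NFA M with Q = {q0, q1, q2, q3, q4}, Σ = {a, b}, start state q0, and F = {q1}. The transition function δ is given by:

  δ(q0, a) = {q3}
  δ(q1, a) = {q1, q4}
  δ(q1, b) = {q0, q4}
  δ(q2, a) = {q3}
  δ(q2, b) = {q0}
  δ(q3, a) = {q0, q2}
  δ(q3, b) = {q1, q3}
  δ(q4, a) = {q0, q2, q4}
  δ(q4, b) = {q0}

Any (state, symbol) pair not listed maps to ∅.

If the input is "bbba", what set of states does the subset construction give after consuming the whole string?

Start in {q0}.
Read 'b': q0→∅; now ∅.
The set is empty and remains empty for the remaining 3 symbols.

∅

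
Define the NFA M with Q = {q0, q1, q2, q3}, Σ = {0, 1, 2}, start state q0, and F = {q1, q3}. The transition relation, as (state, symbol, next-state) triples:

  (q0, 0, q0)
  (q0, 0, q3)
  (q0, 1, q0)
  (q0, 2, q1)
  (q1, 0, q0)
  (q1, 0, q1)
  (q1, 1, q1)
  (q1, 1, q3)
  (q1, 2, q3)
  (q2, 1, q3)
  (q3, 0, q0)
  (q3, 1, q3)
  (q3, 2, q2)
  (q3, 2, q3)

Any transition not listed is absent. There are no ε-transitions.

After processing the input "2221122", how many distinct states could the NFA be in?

2

Start in {q0}.
Read '2': q0→{q1}; now {q1}.
Read '2': q1→{q3}; now {q3}.
Read '2': q3→{q2, q3}; now {q2, q3}.
Read '1': q2→{q3}, q3→{q3}; now {q3}.
Read '1': q3→{q3}; now {q3}.
Read '2': q3→{q2, q3}; now {q2, q3}.
Read '2': q2→∅, q3→{q2, q3}; now {q2, q3}.
That set has 2 states.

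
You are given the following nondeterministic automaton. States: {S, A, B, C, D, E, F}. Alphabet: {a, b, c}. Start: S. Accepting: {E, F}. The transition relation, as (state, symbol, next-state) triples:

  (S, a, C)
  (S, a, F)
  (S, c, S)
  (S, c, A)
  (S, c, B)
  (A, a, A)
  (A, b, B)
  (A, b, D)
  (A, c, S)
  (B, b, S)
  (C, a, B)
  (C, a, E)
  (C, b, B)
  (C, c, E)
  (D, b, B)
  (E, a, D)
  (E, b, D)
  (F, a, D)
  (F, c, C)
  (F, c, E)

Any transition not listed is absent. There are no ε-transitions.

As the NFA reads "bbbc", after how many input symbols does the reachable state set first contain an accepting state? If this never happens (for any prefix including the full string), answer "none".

none

Start in {S}.
Read 'b': S→∅; now ∅.
The set is empty and remains empty for the remaining 3 symbols.
No reachable set along the way intersects F.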